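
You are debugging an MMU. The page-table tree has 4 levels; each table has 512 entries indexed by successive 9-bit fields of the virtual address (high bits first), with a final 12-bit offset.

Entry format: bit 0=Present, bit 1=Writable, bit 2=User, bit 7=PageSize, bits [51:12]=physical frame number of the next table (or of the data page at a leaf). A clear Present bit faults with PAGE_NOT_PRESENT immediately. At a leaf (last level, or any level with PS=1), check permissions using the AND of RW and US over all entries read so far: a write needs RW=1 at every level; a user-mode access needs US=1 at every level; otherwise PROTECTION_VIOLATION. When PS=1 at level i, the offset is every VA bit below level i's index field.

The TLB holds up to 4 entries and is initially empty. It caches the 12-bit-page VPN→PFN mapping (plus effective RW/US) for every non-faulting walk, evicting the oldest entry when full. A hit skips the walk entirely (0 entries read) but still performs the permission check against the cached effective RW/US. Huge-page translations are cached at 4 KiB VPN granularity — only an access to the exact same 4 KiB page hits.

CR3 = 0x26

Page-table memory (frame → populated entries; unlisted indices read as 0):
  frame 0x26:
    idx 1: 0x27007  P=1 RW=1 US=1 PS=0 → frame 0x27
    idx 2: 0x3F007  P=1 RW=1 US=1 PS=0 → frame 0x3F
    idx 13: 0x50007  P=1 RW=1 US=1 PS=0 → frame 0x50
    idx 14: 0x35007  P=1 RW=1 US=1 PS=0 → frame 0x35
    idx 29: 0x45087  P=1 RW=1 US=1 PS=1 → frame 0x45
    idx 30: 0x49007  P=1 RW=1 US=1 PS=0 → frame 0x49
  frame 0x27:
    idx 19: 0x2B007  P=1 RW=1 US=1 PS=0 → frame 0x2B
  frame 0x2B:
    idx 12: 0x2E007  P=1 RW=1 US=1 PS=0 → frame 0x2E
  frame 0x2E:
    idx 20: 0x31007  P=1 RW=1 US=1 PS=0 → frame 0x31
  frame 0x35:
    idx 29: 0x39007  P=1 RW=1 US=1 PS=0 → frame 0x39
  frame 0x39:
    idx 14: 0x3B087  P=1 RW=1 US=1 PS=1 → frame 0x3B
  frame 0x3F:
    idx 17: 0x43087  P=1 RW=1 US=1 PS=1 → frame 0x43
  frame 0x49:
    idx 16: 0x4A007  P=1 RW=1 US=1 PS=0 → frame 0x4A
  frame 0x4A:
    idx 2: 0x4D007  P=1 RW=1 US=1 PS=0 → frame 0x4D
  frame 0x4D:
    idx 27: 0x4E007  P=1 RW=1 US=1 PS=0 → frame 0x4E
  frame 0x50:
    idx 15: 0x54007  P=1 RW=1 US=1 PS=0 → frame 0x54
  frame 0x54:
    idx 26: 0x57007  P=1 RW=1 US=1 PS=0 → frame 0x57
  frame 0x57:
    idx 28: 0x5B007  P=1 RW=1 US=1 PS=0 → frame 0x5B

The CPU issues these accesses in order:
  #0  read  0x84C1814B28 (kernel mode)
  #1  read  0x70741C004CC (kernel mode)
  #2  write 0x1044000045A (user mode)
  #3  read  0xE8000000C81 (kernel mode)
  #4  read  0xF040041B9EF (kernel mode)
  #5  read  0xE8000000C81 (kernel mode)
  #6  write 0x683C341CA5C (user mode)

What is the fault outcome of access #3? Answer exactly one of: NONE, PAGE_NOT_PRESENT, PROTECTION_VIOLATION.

Per-access translation:
#0 VA=0x84C1814B28 (r,kernel):
  [0] read 0x26 idx=1: raw=0x27007 flags P=1 W=1 U=1 S=0
  [1] read 0x27 idx=19: raw=0x2B007 flags P=1 W=1 U=1 S=0
  [2] read 0x2B idx=12: raw=0x2E007 flags P=1 W=1 U=1 S=0
  [3] read 0x2E idx=20: raw=0x31007 flags P=1 W=1 U=1 S=0
  ⇒ phys 0x31B28  [4 reads]
#1 VA=0x70741C004CC (r,kernel):
  [0] read 0x26 idx=14: raw=0x35007 flags P=1 W=1 U=1 S=0
  [1] read 0x35 idx=29: raw=0x39007 flags P=1 W=1 U=1 S=0
  [2] read 0x39 idx=14: raw=0x3B087 flags P=1 W=1 U=1 S=1
  ⇒ phys 0x3B4CC (huge @L2)  [3 reads]
#2 VA=0x1044000045A (w,user):
  [0] read 0x26 idx=2: raw=0x3F007 flags P=1 W=1 U=1 S=0
  [1] read 0x3F idx=17: raw=0x43087 flags P=1 W=1 U=1 S=1
  ⇒ phys 0x4345A (huge @L1)  [2 reads]
#3 VA=0xE8000000C81 (r,kernel):
  [0] read 0x26 idx=29: raw=0x45087 flags P=1 W=1 U=1 S=1
  ⇒ phys 0x45C81 (huge @L0)  [1 reads]
#4 VA=0xF040041B9EF (r,kernel):
  [0] read 0x26 idx=30: raw=0x49007 flags P=1 W=1 U=1 S=0
  [1] read 0x49 idx=16: raw=0x4A007 flags P=1 W=1 U=1 S=0
  [2] read 0x4A idx=2: raw=0x4D007 flags P=1 W=1 U=1 S=0
  [3] read 0x4D idx=27: raw=0x4E007 flags P=1 W=1 U=1 S=0
  ⇒ phys 0x4E9EF  [4 reads]
#5 VA=0xE8000000C81 (r,kernel):
  TLB hit vpn=0xE8000000 → PA=0x45C81
#6 VA=0x683C341CA5C (w,user):
  [0] read 0x26 idx=13: raw=0x50007 flags P=1 W=1 U=1 S=0
  [1] read 0x50 idx=15: raw=0x54007 flags P=1 W=1 U=1 S=0
  [2] read 0x54 idx=26: raw=0x57007 flags P=1 W=1 U=1 S=0
  [3] read 0x57 idx=28: raw=0x5B007 flags P=1 W=1 U=1 S=0
  ⇒ phys 0x5BA5C  [4 reads]

Access #3 fault: NONE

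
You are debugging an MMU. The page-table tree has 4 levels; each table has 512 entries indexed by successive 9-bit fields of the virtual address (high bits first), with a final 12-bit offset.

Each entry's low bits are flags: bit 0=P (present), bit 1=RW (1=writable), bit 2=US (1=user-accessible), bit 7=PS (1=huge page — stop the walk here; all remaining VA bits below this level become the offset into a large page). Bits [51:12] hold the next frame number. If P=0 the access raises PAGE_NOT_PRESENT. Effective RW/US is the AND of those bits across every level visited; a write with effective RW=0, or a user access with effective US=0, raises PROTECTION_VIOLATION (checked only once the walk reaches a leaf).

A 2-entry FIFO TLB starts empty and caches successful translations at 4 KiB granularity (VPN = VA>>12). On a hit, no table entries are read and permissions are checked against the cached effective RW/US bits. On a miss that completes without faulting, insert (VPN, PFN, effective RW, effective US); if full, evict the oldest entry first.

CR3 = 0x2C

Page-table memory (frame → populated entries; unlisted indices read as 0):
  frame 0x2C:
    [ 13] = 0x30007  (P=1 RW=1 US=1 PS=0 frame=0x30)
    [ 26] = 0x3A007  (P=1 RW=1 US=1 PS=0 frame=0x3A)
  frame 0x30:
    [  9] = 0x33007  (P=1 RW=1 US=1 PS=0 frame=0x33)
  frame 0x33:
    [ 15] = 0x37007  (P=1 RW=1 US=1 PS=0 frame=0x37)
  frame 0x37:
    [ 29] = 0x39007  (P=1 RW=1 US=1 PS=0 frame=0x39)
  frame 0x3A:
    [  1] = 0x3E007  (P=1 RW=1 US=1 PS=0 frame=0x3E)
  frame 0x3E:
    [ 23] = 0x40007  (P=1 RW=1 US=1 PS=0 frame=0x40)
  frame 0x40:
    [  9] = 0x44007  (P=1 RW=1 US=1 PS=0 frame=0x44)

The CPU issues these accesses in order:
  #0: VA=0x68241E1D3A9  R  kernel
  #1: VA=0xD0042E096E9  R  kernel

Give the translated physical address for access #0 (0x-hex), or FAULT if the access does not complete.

Walk each access:
#0 VA=0x68241E1D3A9 (r,kernel):
  lvl0: tbl 0x2C, slot 13 ⇒ 0x30007 (P1/RW1/US1/PS0)
  lvl1: tbl 0x30, slot 9 ⇒ 0x33007 (P1/RW1/US1/PS0)
  lvl2: tbl 0x33, slot 15 ⇒ 0x37007 (P1/RW1/US1/PS0)
  lvl3: tbl 0x37, slot 29 ⇒ 0x39007 (P1/RW1/US1/PS0)
  ⇒ phys 0x393A9  [4 reads]
#1 VA=0xD0042E096E9 (r,kernel):
  lvl0: tbl 0x2C, slot 26 ⇒ 0x3A007 (P1/RW1/US1/PS0)
  lvl1: tbl 0x3A, slot 1 ⇒ 0x3E007 (P1/RW1/US1/PS0)
  lvl2: tbl 0x3E, slot 23 ⇒ 0x40007 (P1/RW1/US1/PS0)
  lvl3: tbl 0x40, slot 9 ⇒ 0x44007 (P1/RW1/US1/PS0)
  ⇒ phys 0x446E9  [4 reads]

Access #0 PA: 0x393A9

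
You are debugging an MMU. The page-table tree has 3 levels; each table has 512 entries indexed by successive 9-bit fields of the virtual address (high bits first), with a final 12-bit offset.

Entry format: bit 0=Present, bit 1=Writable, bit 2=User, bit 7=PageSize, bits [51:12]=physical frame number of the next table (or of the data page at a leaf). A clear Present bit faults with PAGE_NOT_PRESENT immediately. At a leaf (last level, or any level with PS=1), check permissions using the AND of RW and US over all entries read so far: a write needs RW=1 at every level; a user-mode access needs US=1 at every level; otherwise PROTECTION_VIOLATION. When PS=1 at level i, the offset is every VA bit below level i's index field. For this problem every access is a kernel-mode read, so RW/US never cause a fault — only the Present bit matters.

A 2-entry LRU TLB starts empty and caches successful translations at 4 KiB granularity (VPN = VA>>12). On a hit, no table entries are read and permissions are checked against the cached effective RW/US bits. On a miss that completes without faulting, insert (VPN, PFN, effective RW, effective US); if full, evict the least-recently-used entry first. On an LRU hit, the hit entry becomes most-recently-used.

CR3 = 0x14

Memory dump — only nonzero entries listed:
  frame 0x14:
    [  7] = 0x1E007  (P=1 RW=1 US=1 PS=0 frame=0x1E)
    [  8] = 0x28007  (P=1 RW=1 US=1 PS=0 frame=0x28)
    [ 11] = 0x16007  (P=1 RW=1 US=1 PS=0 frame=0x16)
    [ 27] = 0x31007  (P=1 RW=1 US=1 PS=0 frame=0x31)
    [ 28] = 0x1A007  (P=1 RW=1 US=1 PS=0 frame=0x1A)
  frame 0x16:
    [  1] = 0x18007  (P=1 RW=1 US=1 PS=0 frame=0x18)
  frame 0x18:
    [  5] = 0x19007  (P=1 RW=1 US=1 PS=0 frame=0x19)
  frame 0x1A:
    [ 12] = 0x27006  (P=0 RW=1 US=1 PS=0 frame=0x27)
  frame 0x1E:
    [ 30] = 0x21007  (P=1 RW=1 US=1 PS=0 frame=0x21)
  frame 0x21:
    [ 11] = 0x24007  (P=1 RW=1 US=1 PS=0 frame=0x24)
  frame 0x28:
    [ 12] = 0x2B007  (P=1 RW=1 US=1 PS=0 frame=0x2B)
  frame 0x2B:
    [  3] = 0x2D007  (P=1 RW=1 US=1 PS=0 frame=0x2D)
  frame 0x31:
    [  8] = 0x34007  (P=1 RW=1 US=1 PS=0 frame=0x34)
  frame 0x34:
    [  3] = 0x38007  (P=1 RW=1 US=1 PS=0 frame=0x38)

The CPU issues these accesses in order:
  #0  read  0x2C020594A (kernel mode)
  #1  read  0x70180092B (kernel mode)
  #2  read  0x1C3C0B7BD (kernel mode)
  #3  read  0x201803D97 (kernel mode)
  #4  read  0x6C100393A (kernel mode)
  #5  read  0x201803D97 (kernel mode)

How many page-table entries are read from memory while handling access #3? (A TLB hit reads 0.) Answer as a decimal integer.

Trace:
#0 VA=0x2C020594A (r,kernel):
  L0 @0x14[11] → 0x16007  P=1,RW=1,US=1,PS=0
  L1 @0x16[1] → 0x18007  P=1,RW=1,US=1,PS=0
  L2 @0x18[5] → 0x19007  P=1,RW=1,US=1,PS=0
  ⇒ phys 0x1994A  [3 reads]
#1 VA=0x70180092B (r,kernel):
  L0 @0x14[28] → 0x1A007  P=1,RW=1,US=1,PS=0
  L1 @0x1A[12] → 0x27006  P=0,RW=1,US=1,PS=0
  ⇒ fault: PAGE_NOT_PRESENT  — 2 lookups
#2 VA=0x1C3C0B7BD (r,kernel):
  L0 @0x14[7] → 0x1E007  P=1,RW=1,US=1,PS=0
  L1 @0x1E[30] → 0x21007  P=1,RW=1,US=1,PS=0
  L2 @0x21[11] → 0x24007  P=1,RW=1,US=1,PS=0
  ⇒ phys 0x247BD  [3 reads]
#3 VA=0x201803D97 (r,kernel):
  L0 @0x14[8] → 0x28007  P=1,RW=1,US=1,PS=0
  L1 @0x28[12] → 0x2B007  P=1,RW=1,US=1,PS=0
  L2 @0x2B[3] → 0x2D007  P=1,RW=1,US=1,PS=0
  ⇒ phys 0x2DD97  [3 reads]
#4 VA=0x6C100393A (r,kernel):
  L0 @0x14[27] → 0x31007  P=1,RW=1,US=1,PS=0
  L1 @0x31[8] → 0x34007  P=1,RW=1,US=1,PS=0
  L2 @0x34[3] → 0x38007  P=1,RW=1,US=1,PS=0
  ⇒ phys 0x3893A  [3 reads]
#5 VA=0x201803D97 (r,kernel):
  TLB hit vpn=0x201803 → PA=0x2DD97

Entries read for #3: 3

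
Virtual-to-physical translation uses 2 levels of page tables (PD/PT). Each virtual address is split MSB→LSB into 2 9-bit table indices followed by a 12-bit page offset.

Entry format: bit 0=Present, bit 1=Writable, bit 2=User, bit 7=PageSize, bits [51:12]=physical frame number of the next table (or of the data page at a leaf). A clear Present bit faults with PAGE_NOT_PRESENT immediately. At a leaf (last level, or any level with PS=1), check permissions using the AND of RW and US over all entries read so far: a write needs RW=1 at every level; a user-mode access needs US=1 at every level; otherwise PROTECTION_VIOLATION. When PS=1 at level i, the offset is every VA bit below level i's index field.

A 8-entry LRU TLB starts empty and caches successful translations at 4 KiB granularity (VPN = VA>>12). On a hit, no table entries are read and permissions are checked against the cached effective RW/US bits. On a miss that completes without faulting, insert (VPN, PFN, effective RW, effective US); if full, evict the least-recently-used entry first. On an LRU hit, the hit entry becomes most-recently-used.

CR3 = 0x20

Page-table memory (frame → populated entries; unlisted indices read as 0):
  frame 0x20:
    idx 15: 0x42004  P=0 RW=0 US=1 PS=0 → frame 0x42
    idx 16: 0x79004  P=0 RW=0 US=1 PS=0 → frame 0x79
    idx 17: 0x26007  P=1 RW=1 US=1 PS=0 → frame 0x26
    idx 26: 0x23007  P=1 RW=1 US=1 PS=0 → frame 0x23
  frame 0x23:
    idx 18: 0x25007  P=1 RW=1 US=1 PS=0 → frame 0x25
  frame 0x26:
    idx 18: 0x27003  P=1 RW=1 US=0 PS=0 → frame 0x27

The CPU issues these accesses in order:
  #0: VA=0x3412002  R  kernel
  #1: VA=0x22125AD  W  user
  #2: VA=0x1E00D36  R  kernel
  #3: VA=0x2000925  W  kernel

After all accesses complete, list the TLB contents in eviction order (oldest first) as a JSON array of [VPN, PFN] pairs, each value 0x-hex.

Per-access translation:
#0 VA=0x3412002 (r,kernel):
  L0: frame=0x20 idx=26 entry=0x23007 [P=1 RW=1 US=1 PS=0]
  L1: frame=0x23 idx=18 entry=0x25007 [P=1 RW=1 US=1 PS=0]
  ✓ 0x25002  — 2 lookups
#1 VA=0x22125AD (w,user):
  L0: frame=0x20 idx=17 entry=0x26007 [P=1 RW=1 US=1 PS=0]
  L1: frame=0x26 idx=18 entry=0x27003 [P=1 RW=1 US=0 PS=0]
  ✗ PROTECTION_VIOLATION  [2 reads]
#2 VA=0x1E00D36 (r,kernel):
  L0: frame=0x20 idx=15 entry=0x42004 [P=0 RW=0 US=1 PS=0]
  ✗ PAGE_NOT_PRESENT  [1 reads]
#3 VA=0x2000925 (w,kernel):
  L0: frame=0x20 idx=16 entry=0x79004 [P=0 RW=0 US=1 PS=0]
  ✗ PAGE_NOT_PRESENT  [1 reads]

TLB: [["0x3412", "0x25"]]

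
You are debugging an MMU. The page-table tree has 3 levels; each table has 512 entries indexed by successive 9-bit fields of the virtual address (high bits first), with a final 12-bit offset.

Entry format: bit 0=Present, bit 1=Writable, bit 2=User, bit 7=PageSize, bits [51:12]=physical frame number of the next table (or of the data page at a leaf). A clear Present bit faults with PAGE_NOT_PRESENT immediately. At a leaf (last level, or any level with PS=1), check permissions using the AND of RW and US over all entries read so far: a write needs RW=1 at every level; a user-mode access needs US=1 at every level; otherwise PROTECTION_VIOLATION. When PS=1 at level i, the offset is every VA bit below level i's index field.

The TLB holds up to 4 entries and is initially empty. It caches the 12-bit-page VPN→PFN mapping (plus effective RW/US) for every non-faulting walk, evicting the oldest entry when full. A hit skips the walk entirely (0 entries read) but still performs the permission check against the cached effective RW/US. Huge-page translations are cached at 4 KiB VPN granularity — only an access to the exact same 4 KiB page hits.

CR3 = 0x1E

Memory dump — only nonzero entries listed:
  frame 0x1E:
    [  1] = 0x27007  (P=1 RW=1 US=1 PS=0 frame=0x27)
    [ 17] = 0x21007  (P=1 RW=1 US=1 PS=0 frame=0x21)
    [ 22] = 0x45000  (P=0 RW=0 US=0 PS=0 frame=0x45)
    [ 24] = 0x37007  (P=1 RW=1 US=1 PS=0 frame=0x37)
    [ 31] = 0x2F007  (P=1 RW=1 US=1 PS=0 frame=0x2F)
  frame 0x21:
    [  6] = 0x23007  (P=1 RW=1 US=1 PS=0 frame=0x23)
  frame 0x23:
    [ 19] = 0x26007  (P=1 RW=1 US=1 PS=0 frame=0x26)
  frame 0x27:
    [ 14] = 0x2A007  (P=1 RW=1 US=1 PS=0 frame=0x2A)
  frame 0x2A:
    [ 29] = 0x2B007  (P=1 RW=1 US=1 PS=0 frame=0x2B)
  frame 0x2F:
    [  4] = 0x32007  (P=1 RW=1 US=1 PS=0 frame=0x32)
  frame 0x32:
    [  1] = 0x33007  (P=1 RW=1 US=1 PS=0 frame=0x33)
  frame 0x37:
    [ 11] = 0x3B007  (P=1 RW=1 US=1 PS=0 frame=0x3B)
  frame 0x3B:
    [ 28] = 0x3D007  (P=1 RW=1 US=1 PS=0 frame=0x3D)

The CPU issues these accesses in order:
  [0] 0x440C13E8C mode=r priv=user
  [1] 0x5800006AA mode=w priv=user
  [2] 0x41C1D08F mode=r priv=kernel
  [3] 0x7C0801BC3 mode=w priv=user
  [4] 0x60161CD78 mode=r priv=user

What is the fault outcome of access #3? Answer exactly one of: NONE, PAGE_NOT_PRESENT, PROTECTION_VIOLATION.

Per-access translation:
#0 VA=0x440C13E8C (r,user):
  L0 @0x1E[17] → 0x21007  P=1,RW=1,US=1,PS=0
  L1 @0x21[6] → 0x23007  P=1,RW=1,US=1,PS=0
  L2 @0x23[19] → 0x26007  P=1,RW=1,US=1,PS=0
  ✓ 0x26E8C  — 3 lookups
#1 VA=0x5800006AA (w,user):
  L0 @0x1E[22] → 0x45000  P=0,RW=0,US=0,PS=0
  ⇒ fault: PAGE_NOT_PRESENT  — 1 lookups
#2 VA=0x41C1D08F (r,kernel):
  L0 @0x1E[1] → 0x27007  P=1,RW=1,US=1,PS=0
  L1 @0x27[14] → 0x2A007  P=1,RW=1,US=1,PS=0
  L2 @0x2A[29] → 0x2B007  P=1,RW=1,US=1,PS=0
  ✓ 0x2B08F  — 3 lookups
#3 VA=0x7C0801BC3 (w,user):
  L0 @0x1E[31] → 0x2F007  P=1,RW=1,US=1,PS=0
  L1 @0x2F[4] → 0x32007  P=1,RW=1,US=1,PS=0
  L2 @0x32[1] → 0x33007  P=1,RW=1,US=1,PS=0
  ✓ 0x33BC3  — 3 lookups
#4 VA=0x60161CD78 (r,user):
  L0 @0x1E[24] → 0x37007  P=1,RW=1,US=1,PS=0
  L1 @0x37[11] → 0x3B007  P=1,RW=1,US=1,PS=0
  L2 @0x3B[28] → 0x3D007  P=1,RW=1,US=1,PS=0
  ✓ 0x3DD78  — 3 lookups

Access #3 fault: NONE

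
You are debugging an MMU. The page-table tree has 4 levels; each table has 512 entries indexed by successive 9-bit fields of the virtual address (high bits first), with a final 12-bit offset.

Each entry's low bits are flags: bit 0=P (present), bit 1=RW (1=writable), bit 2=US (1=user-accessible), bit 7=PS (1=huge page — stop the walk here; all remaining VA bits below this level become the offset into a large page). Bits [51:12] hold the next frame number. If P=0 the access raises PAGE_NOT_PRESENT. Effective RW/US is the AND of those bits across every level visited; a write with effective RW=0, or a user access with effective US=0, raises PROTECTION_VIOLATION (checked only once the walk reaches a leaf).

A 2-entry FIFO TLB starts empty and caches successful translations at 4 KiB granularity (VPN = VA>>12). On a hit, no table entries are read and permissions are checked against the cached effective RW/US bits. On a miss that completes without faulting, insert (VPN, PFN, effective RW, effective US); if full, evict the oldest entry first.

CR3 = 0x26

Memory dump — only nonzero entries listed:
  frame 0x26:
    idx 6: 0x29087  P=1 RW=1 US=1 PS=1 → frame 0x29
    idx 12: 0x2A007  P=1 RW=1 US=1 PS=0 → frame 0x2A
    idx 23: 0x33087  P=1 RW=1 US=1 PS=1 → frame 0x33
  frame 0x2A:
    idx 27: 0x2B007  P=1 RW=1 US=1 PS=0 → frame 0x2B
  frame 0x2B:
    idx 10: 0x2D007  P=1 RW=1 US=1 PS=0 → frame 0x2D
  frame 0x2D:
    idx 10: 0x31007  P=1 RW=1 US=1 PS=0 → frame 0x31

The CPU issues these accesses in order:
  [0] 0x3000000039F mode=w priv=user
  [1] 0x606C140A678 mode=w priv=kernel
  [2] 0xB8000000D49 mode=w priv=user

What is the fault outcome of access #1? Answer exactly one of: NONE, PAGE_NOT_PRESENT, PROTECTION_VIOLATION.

Trace:
#0 VA=0x3000000039F (w,user):
  L0 @0x26[6] → 0x29087  P=1,RW=1,US=1,PS=1
  → PA=0x2939F (huge @L0)  (1 entries read)
#1 VA=0x606C140A678 (w,kernel):
  L0 @0x26[12] → 0x2A007  P=1,RW=1,US=1,PS=0
  L1 @0x2A[27] → 0x2B007  P=1,RW=1,US=1,PS=0
  L2 @0x2B[10] → 0x2D007  P=1,RW=1,US=1,PS=0
  L3 @0x2D[10] → 0x31007  P=1,RW=1,US=1,PS=0
  → PA=0x31678  (4 entries read)
#2 VA=0xB8000000D49 (w,user):
  L0 @0x26[23] → 0x33087  P=1,RW=1,US=1,PS=1
  → PA=0x33D49 (huge @L0)  (1 entries read)

Access #1 fault: NONE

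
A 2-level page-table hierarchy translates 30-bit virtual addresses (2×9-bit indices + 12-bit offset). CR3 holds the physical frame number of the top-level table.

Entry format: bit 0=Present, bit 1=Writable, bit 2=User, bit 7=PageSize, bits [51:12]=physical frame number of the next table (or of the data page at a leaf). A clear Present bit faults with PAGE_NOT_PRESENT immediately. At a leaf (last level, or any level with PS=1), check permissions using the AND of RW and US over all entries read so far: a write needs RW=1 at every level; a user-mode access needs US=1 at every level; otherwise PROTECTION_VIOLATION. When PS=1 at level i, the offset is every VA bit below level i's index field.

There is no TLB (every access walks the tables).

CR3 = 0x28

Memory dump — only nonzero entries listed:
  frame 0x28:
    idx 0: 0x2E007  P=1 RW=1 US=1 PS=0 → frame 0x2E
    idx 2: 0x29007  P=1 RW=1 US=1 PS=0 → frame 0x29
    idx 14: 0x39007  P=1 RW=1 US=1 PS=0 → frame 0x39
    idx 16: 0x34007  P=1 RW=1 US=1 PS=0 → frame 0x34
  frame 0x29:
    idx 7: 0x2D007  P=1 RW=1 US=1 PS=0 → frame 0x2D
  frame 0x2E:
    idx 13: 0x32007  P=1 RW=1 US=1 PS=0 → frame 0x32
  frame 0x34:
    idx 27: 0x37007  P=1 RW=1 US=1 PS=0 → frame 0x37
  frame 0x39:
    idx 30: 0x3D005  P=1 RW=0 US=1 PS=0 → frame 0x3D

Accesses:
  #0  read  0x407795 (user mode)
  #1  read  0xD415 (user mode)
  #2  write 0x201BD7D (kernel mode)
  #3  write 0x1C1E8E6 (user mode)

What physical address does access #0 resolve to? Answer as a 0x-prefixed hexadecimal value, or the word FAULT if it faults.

Walk each access:
#0 VA=0x407795 (r,user):
  L0 @0x28[2] → 0x29007  P=1,RW=1,US=1,PS=0
  L1 @0x29[7] → 0x2D007  P=1,RW=1,US=1,PS=0
  ✓ 0x2D795  — 2 lookups
#1 VA=0xD415 (r,user):
  L0 @0x28[0] → 0x2E007  P=1,RW=1,US=1,PS=0
  L1 @0x2E[13] → 0x32007  P=1,RW=1,US=1,PS=0
  ✓ 0x32415  — 2 lookups
#2 VA=0x201BD7D (w,kernel):
  L0 @0x28[16] → 0x34007  P=1,RW=1,US=1,PS=0
  L1 @0x34[27] → 0x37007  P=1,RW=1,US=1,PS=0
  ✓ 0x37D7D  — 2 lookups
#3 VA=0x1C1E8E6 (w,user):
  L0 @0x28[14] → 0x39007  P=1,RW=1,US=1,PS=0
  L1 @0x39[30] → 0x3D005  P=1,RW=0,US=1,PS=0
  ⇒ fault: PROTECTION_VIOLATION  — 2 lookups

Access #0 PA: 0x2D795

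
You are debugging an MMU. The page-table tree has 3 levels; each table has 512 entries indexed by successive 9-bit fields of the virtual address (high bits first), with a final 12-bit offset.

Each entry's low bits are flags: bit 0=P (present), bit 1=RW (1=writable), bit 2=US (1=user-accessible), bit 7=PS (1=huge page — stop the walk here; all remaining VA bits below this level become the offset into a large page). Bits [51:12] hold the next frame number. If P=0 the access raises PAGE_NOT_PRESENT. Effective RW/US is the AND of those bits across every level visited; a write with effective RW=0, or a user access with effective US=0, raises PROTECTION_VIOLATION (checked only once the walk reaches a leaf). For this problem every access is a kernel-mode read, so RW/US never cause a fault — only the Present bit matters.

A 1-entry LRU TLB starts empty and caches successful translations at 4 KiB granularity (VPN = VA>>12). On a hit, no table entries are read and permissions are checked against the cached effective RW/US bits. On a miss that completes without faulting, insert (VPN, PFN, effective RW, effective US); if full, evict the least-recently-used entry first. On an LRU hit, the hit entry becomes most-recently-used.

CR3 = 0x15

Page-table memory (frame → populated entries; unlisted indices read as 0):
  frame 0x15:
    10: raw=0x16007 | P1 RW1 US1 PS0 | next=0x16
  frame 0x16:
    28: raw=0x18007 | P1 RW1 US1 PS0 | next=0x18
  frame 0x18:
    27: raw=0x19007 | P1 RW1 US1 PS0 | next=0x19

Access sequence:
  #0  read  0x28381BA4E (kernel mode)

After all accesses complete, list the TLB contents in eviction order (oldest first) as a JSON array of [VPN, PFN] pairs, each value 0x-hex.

Walk each access:
#0 VA=0x28381BA4E (r,kernel):
  [0] read 0x15 idx=10: raw=0x16007 flags P=1 W=1 U=1 S=0
  [1] read 0x16 idx=28: raw=0x18007 flags P=1 W=1 U=1 S=0
  [2] read 0x18 idx=27: raw=0x19007 flags P=1 W=1 U=1 S=0
  → PA=0x19A4E  (3 entries read)

TLB: [["0x28381B", "0x19"]]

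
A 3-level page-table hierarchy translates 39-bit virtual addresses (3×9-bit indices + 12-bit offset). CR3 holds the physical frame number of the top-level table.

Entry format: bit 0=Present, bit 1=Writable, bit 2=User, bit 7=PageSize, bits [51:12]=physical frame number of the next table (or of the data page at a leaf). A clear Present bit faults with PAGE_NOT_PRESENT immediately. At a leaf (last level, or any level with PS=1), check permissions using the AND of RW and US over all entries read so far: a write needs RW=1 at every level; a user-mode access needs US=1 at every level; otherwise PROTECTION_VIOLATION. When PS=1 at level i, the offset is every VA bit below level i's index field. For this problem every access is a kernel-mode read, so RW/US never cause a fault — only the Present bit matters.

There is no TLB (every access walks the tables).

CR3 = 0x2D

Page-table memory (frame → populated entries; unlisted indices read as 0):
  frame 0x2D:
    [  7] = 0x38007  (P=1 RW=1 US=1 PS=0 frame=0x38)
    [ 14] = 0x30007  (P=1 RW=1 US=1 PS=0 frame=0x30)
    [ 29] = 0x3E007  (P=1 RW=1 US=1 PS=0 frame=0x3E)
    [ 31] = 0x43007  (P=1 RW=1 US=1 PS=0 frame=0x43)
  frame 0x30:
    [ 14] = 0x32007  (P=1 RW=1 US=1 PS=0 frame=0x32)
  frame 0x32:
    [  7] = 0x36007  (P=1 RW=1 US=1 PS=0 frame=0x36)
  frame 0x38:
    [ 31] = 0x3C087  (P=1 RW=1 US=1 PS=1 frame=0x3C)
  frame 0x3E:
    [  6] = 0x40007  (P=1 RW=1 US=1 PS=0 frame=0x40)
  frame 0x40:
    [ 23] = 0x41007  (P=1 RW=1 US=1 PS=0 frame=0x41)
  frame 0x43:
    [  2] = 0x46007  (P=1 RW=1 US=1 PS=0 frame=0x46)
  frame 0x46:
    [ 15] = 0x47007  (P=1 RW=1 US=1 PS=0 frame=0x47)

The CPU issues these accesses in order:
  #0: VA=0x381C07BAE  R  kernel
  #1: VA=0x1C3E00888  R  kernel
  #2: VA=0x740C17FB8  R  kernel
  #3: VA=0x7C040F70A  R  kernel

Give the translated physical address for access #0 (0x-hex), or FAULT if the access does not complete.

Per-access translation:
#0 VA=0x381C07BAE (r,kernel):
  lvl0: tbl 0x2D, slot 14 ⇒ 0x30007 (P1/RW1/US1/PS0)
  lvl1: tbl 0x30, slot 14 ⇒ 0x32007 (P1/RW1/US1/PS0)
  lvl2: tbl 0x32, slot 7 ⇒ 0x36007 (P1/RW1/US1/PS0)
  ✓ 0x36BAE  — 3 lookups
#1 VA=0x1C3E00888 (r,kernel):
  lvl0: tbl 0x2D, slot 7 ⇒ 0x38007 (P1/RW1/US1/PS0)
  lvl1: tbl 0x38, slot 31 ⇒ 0x3C087 (P1/RW1/US1/PS1)
  ✓ 0x3C888 (huge @L1)  — 2 lookups
#2 VA=0x740C17FB8 (r,kernel):
  lvl0: tbl 0x2D, slot 29 ⇒ 0x3E007 (P1/RW1/US1/PS0)
  lvl1: tbl 0x3E, slot 6 ⇒ 0x40007 (P1/RW1/US1/PS0)
  lvl2: tbl 0x40, slot 23 ⇒ 0x41007 (P1/RW1/US1/PS0)
  ✓ 0x41FB8  — 3 lookups
#3 VA=0x7C040F70A (r,kernel):
  lvl0: tbl 0x2D, slot 31 ⇒ 0x43007 (P1/RW1/US1/PS0)
  lvl1: tbl 0x43, slot 2 ⇒ 0x46007 (P1/RW1/US1/PS0)
  lvl2: tbl 0x46, slot 15 ⇒ 0x47007 (P1/RW1/US1/PS0)
  ✓ 0x4770A  — 3 lookups

Access #0 PA: 0x36BAE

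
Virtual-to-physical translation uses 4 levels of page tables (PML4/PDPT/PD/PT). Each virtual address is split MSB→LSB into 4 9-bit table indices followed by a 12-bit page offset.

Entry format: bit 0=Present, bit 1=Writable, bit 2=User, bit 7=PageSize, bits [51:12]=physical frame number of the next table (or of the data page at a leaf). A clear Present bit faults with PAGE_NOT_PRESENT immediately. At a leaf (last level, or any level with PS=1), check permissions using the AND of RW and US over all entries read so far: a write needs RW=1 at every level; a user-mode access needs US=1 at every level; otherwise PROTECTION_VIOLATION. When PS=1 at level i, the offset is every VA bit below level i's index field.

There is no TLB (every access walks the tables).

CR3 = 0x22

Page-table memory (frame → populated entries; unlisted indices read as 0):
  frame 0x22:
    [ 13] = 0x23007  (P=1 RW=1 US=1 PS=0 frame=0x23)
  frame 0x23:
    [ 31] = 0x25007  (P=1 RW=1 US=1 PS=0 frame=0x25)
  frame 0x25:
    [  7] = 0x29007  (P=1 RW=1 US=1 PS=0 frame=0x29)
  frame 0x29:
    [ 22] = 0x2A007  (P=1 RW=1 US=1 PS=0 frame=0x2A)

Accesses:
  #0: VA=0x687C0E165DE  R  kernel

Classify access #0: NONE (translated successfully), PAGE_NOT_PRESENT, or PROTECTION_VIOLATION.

Walk each access:
#0 VA=0x687C0E165DE (r,kernel):
  [0] read 0x22 idx=13: raw=0x23007 flags P=1 W=1 U=1 S=0
  [1] read 0x23 idx=31: raw=0x25007 flags P=1 W=1 U=1 S=0
  [2] read 0x25 idx=7: raw=0x29007 flags P=1 W=1 U=1 S=0
  [3] read 0x29 idx=22: raw=0x2A007 flags P=1 W=1 U=1 S=0
  → PA=0x2A5DE  (4 entries read)

Access #0 fault: NONE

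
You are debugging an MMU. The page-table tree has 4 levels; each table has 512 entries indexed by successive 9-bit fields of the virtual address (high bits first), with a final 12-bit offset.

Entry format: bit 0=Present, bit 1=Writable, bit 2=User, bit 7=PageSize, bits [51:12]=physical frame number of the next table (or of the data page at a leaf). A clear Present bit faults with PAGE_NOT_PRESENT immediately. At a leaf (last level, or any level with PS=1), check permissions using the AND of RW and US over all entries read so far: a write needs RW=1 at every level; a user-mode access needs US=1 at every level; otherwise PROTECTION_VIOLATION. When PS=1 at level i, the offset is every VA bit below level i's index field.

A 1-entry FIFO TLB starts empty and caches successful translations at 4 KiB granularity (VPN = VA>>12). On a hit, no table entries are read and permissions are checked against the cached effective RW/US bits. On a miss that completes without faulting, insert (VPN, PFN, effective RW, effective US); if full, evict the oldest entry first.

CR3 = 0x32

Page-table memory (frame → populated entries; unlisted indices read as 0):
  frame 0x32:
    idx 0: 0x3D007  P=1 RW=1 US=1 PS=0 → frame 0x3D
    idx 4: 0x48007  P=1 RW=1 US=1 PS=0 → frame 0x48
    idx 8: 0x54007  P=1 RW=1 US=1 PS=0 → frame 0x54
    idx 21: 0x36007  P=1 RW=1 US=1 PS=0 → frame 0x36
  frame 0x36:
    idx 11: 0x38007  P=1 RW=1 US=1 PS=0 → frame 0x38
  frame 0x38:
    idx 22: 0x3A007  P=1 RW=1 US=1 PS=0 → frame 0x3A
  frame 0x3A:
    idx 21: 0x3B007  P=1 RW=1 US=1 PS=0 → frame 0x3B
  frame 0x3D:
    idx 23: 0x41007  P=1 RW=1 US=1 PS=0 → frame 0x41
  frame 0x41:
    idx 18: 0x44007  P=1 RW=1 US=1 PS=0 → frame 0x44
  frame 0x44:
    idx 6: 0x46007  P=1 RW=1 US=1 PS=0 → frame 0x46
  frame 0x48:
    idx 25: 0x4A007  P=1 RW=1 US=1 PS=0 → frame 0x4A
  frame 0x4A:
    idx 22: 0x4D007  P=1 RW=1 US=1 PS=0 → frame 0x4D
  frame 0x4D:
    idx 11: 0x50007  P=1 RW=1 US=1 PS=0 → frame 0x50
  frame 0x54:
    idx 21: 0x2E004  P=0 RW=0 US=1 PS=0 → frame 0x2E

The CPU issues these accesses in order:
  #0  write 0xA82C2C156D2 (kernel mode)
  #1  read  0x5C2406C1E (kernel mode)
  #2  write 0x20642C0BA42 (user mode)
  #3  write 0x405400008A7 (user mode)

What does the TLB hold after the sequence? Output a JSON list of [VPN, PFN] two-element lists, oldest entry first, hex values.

Per-access translation:
#0 VA=0xA82C2C156D2 (w,kernel):
  [0] read 0x32 idx=21: raw=0x36007 flags P=1 W=1 U=1 S=0
  [1] read 0x36 idx=11: raw=0x38007 flags P=1 W=1 U=1 S=0
  [2] read 0x38 idx=22: raw=0x3A007 flags P=1 W=1 U=1 S=0
  [3] read 0x3A idx=21: raw=0x3B007 flags P=1 W=1 U=1 S=0
  ✓ 0x3B6D2  — 4 lookups
#1 VA=0x5C2406C1E (r,kernel):
  [0] read 0x32 idx=0: raw=0x3D007 flags P=1 W=1 U=1 S=0
  [1] read 0x3D idx=23: raw=0x41007 flags P=1 W=1 U=1 S=0
  [2] read 0x41 idx=18: raw=0x44007 flags P=1 W=1 U=1 S=0
  [3] read 0x44 idx=6: raw=0x46007 flags P=1 W=1 U=1 S=0
  ✓ 0x46C1E  — 4 lookups
#2 VA=0x20642C0BA42 (w,user):
  [0] read 0x32 idx=4: raw=0x48007 flags P=1 W=1 U=1 S=0
  [1] read 0x48 idx=25: raw=0x4A007 flags P=1 W=1 U=1 S=0
  [2] read 0x4A idx=22: raw=0x4D007 flags P=1 W=1 U=1 S=0
  [3] read 0x4D idx=11: raw=0x50007 flags P=1 W=1 U=1 S=0
  ✓ 0x50A42  — 4 lookups
#3 VA=0x405400008A7 (w,user):
  [0] read 0x32 idx=8: raw=0x54007 flags P=1 W=1 U=1 S=0
  [1] read 0x54 idx=21: raw=0x2E004 flags P=0 W=0 U=1 S=0
  ✗ PAGE_NOT_PRESENT  [2 reads]

TLB: [["0x20642C0B", "0x50"]]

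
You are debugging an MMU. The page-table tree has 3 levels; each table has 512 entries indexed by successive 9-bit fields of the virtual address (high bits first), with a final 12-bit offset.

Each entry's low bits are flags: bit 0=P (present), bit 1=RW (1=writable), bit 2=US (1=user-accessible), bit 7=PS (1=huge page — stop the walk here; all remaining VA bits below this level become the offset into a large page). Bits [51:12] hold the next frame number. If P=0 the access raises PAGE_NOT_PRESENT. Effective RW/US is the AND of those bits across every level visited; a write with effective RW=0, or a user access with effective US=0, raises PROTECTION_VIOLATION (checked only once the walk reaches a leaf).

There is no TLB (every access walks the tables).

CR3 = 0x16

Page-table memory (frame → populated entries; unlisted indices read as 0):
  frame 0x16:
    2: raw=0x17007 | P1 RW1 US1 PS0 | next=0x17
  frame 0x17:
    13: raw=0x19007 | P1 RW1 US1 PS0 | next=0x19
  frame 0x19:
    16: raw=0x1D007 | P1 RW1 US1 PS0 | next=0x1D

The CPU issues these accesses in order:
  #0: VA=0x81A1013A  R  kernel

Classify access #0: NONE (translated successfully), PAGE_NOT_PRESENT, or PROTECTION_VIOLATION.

Per-access translation:
#0 VA=0x81A1013A (r,kernel):
  L0 @0x16[2] → 0x17007  P=1,RW=1,US=1,PS=0
  L1 @0x17[13] → 0x19007  P=1,RW=1,US=1,PS=0
  L2 @0x19[16] → 0x1D007  P=1,RW=1,US=1,PS=0
  ✓ 0x1D13A  — 3 lookups

Access #0 fault: NONE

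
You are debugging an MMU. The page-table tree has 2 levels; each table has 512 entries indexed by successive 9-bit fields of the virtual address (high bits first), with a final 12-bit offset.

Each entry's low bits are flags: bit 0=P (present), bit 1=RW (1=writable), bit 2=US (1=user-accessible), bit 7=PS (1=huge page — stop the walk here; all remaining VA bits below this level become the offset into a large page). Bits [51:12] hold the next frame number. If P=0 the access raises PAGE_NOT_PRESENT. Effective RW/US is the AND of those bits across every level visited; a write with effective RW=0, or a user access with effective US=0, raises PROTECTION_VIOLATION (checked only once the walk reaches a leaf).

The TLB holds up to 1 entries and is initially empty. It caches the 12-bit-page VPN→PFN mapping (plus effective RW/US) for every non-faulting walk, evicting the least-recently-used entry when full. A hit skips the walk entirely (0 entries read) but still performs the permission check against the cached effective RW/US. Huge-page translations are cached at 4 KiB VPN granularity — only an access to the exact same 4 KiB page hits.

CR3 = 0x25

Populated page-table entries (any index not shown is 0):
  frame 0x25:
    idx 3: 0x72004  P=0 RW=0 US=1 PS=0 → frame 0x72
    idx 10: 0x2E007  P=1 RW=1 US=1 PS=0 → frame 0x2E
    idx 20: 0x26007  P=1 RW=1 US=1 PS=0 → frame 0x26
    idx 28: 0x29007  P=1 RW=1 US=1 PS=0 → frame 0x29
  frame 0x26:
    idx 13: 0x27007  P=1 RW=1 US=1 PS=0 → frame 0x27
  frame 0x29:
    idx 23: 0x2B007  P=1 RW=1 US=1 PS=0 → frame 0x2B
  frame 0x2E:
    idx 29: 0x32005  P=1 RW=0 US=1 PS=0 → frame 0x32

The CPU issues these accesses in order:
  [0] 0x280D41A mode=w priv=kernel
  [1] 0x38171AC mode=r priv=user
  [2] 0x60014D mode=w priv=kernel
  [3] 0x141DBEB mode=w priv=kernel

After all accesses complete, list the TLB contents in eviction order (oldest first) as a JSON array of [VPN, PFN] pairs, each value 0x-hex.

Trace:
#0 VA=0x280D41A (w,kernel):
  [0] read 0x25 idx=20: raw=0x26007 flags P=1 W=1 U=1 S=0
  [1] read 0x26 idx=13: raw=0x27007 flags P=1 W=1 U=1 S=0
  ⇒ phys 0x2741A  [2 reads]
#1 VA=0x38171AC (r,user):
  [0] read 0x25 idx=28: raw=0x29007 flags P=1 W=1 U=1 S=0
  [1] read 0x29 idx=23: raw=0x2B007 flags P=1 W=1 U=1 S=0
  ⇒ phys 0x2B1AC  [2 reads]
#2 VA=0x60014D (w,kernel):
  [0] read 0x25 idx=3: raw=0x72004 flags P=0 W=0 U=1 S=0
  → PAGE_NOT_PRESENT  (1 entries read)
#3 VA=0x141DBEB (w,kernel):
  [0] read 0x25 idx=10: raw=0x2E007 flags P=1 W=1 U=1 S=0
  [1] read 0x2E idx=29: raw=0x32005 flags P=1 W=0 U=1 S=0
  → PROTECTION_VIOLATION  (2 entries read)

TLB: [["0x3817", "0x2B"]]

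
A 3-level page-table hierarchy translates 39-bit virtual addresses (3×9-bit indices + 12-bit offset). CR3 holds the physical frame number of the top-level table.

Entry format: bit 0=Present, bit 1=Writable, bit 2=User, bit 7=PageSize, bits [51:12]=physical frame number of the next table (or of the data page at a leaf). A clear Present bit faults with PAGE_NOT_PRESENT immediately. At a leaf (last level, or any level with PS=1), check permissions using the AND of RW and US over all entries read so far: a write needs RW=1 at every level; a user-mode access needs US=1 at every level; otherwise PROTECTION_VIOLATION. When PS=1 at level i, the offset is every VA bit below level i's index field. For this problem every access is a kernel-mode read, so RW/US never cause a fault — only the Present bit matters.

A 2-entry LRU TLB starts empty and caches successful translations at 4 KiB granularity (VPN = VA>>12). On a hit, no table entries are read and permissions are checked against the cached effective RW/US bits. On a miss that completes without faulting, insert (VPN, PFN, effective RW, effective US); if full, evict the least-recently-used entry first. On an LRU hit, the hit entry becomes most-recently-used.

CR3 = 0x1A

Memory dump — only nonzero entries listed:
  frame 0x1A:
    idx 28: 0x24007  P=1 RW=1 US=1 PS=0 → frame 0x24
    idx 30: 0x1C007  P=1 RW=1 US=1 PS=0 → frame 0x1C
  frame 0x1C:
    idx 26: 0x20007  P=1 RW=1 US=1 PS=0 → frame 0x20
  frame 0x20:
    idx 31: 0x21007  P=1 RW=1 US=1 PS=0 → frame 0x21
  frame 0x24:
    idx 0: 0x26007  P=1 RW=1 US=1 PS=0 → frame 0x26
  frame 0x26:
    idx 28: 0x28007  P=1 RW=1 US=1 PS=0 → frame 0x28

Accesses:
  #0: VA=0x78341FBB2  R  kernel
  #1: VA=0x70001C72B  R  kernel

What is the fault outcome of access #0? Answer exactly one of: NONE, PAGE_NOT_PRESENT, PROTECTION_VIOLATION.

Trace:
#0 VA=0x78341FBB2 (r,kernel):
  lvl0: tbl 0x1A, slot 30 ⇒ 0x1C007 (P1/RW1/US1/PS0)
  lvl1: tbl 0x1C, slot 26 ⇒ 0x20007 (P1/RW1/US1/PS0)
  lvl2: tbl 0x20, slot 31 ⇒ 0x21007 (P1/RW1/US1/PS0)
  ⇒ phys 0x21BB2  [3 reads]
#1 VA=0x70001C72B (r,kernel):
  lvl0: tbl 0x1A, slot 28 ⇒ 0x24007 (P1/RW1/US1/PS0)
  lvl1: tbl 0x24, slot 0 ⇒ 0x26007 (P1/RW1/US1/PS0)
  lvl2: tbl 0x26, slot 28 ⇒ 0x28007 (P1/RW1/US1/PS0)
  ⇒ phys 0x2872B  [3 reads]

Access #0 fault: NONE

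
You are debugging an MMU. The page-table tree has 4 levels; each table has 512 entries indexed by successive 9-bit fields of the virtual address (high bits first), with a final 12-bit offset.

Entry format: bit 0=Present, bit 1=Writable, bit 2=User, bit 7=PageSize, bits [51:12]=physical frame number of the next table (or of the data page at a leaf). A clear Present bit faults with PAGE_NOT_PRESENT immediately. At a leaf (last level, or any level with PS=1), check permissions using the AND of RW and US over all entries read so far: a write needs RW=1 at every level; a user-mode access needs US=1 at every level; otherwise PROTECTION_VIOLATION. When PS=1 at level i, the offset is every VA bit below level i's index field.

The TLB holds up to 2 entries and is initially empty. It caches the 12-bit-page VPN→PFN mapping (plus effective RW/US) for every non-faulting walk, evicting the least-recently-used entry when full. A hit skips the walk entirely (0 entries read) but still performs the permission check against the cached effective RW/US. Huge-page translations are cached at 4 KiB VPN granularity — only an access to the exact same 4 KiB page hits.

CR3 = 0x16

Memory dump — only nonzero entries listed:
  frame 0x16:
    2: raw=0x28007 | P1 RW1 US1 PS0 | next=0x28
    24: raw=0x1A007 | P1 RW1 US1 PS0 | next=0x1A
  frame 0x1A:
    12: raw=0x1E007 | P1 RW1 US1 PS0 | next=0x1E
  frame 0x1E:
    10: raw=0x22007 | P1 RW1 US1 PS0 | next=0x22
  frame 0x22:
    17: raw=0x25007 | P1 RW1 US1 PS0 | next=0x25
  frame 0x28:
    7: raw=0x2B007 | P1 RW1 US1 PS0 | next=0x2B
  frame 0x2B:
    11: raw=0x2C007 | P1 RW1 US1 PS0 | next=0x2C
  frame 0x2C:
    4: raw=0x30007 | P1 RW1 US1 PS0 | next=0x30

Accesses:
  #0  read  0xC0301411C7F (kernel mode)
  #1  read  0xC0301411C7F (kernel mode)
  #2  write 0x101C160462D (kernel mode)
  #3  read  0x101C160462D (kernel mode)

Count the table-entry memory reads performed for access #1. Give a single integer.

Trace:
#0 VA=0xC0301411C7F (r,kernel):
  lvl0: tbl 0x16, slot 24 ⇒ 0x1A007 (P1/RW1/US1/PS0)
  lvl1: tbl 0x1A, slot 12 ⇒ 0x1E007 (P1/RW1/US1/PS0)
  lvl2: tbl 0x1E, slot 10 ⇒ 0x22007 (P1/RW1/US1/PS0)
  lvl3: tbl 0x22, slot 17 ⇒ 0x25007 (P1/RW1/US1/PS0)
  ⇒ phys 0x25C7F  [4 reads]
#1 VA=0xC0301411C7F (r,kernel):
  TLB hit vpn=0xC0301411 → PA=0x25C7F
#2 VA=0x101C160462D (w,kernel):
  lvl0: tbl 0x16, slot 2 ⇒ 0x28007 (P1/RW1/US1/PS0)
  lvl1: tbl 0x28, slot 7 ⇒ 0x2B007 (P1/RW1/US1/PS0)
  lvl2: tbl 0x2B, slot 11 ⇒ 0x2C007 (P1/RW1/US1/PS0)
  lvl3: tbl 0x2C, slot 4 ⇒ 0x30007 (P1/RW1/US1/PS0)
  ⇒ phys 0x3062D  [4 reads]
#3 VA=0x101C160462D (r,kernel):
  TLB hit vpn=0x101C1604 → PA=0x3062D

Entries read for #1: 0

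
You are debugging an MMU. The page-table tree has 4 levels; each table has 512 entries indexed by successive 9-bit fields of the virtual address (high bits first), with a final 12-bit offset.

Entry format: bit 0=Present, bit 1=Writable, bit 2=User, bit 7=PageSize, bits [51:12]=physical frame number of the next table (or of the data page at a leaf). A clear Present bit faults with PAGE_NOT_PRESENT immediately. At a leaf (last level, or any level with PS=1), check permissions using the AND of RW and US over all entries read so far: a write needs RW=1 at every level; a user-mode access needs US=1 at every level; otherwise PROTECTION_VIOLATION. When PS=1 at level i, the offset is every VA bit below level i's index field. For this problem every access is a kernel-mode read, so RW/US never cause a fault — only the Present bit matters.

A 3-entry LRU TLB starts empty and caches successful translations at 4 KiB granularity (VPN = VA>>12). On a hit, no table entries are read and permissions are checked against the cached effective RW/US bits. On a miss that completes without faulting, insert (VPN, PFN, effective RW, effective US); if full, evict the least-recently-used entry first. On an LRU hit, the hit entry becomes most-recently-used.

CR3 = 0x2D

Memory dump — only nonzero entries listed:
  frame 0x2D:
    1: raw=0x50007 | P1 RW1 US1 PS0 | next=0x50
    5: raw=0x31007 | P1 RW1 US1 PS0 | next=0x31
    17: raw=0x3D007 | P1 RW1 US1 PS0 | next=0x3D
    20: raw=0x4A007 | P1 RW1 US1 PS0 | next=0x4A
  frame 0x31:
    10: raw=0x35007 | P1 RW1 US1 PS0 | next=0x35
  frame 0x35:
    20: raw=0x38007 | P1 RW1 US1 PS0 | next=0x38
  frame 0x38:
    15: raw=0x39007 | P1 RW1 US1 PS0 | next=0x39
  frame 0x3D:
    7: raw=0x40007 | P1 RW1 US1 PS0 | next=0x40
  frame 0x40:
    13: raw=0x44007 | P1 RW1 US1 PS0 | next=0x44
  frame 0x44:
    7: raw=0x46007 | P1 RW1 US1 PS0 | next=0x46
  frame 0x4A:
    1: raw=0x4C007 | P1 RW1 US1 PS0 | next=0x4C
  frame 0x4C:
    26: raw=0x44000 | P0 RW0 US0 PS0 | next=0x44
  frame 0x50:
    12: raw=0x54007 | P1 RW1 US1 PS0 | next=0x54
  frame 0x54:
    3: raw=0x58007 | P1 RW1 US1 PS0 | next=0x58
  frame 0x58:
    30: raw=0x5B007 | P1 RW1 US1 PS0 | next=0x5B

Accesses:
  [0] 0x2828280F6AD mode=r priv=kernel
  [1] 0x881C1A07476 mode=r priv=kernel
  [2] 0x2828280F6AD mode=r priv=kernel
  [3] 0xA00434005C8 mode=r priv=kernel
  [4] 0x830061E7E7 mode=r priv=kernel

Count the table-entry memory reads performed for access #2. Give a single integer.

Trace:
#0 VA=0x2828280F6AD (r,kernel):
  lvl0: tbl 0x2D, slot 5 ⇒ 0x31007 (P1/RW1/US1/PS0)
  lvl1: tbl 0x31, slot 10 ⇒ 0x35007 (P1/RW1/US1/PS0)
  lvl2: tbl 0x35, slot 20 ⇒ 0x38007 (P1/RW1/US1/PS0)
  lvl3: tbl 0x38, slot 15 ⇒ 0x39007 (P1/RW1/US1/PS0)
  ⇒ phys 0x396AD  [4 reads]
#1 VA=0x881C1A07476 (r,kernel):
  lvl0: tbl 0x2D, slot 17 ⇒ 0x3D007 (P1/RW1/US1/PS0)
  lvl1: tbl 0x3D, slot 7 ⇒ 0x40007 (P1/RW1/US1/PS0)
  lvl2: tbl 0x40, slot 13 ⇒ 0x44007 (P1/RW1/US1/PS0)
  lvl3: tbl 0x44, slot 7 ⇒ 0x46007 (P1/RW1/US1/PS0)
  ⇒ phys 0x46476  [4 reads]
#2 VA=0x2828280F6AD (r,kernel):
  TLB hit vpn=0x2828280F → PA=0x396AD
#3 VA=0xA00434005C8 (r,kernel):
  lvl0: tbl 0x2D, slot 20 ⇒ 0x4A007 (P1/RW1/US1/PS0)
  lvl1: tbl 0x4A, slot 1 ⇒ 0x4C007 (P1/RW1/US1/PS0)
  lvl2: tbl 0x4C, slot 26 ⇒ 0x44000 (P0/RW0/US0/PS0)
  ✗ PAGE_NOT_PRESENT  [3 reads]
#4 VA=0x830061E7E7 (r,kernel):
  lvl0: tbl 0x2D, slot 1 ⇒ 0x50007 (P1/RW1/US1/PS0)
  lvl1: tbl 0x50, slot 12 ⇒ 0x54007 (P1/RW1/US1/PS0)
  lvl2: tbl 0x54, slot 3 ⇒ 0x58007 (P1/RW1/US1/PS0)
  lvl3: tbl 0x58, slot 30 ⇒ 0x5B007 (P1/RW1/US1/PS0)
  ⇒ phys 0x5B7E7  [4 reads]

Entries read for #2: 0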